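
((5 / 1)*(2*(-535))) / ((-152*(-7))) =-2675 / 532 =-5.03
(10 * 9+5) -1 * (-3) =98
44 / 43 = 1.02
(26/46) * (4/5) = 52/115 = 0.45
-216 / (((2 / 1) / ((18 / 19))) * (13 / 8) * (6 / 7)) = -18144 / 247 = -73.46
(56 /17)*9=504 /17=29.65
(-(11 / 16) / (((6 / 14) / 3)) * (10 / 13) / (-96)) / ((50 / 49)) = 3773 / 99840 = 0.04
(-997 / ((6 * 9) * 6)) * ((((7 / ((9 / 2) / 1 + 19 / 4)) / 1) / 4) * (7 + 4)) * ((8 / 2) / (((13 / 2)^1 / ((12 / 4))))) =-153538 / 12987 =-11.82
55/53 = 1.04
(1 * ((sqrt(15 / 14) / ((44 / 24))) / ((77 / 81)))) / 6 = 81 * sqrt(210) / 11858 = 0.10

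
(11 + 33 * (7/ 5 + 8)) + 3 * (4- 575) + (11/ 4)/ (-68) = -1892903/ 1360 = -1391.84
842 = 842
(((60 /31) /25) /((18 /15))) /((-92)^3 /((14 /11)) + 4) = -7 /66382718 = -0.00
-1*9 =-9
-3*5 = -15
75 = 75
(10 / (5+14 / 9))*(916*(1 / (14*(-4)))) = -10305 / 413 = -24.95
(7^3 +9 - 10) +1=343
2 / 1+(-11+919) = 910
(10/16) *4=5/2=2.50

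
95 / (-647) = -95 / 647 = -0.15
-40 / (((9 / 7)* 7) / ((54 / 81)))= -80 / 27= -2.96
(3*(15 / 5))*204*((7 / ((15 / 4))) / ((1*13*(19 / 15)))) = 51408 / 247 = 208.13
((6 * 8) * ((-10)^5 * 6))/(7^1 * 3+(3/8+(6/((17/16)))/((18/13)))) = -2350080000/2077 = -1131478.09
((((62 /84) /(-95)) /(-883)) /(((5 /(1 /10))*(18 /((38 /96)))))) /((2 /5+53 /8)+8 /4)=31 /72295448400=0.00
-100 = -100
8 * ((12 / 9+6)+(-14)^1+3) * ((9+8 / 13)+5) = -16720 / 39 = -428.72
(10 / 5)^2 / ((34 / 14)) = 28 / 17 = 1.65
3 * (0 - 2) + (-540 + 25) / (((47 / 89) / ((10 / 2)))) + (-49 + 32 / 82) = -9501408 / 1927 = -4930.67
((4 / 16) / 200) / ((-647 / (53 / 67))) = -53 / 34679200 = -0.00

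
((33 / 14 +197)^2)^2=60679130081761 / 38416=1579527542.74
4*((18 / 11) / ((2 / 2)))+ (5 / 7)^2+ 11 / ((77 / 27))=5882 / 539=10.91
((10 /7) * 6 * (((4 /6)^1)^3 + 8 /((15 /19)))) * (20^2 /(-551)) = -2252800 /34713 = -64.90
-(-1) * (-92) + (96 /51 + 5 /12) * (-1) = -19237 /204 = -94.30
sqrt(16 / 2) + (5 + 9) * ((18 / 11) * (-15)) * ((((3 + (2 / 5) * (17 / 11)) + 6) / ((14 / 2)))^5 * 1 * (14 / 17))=-8948126422148184 / 6456232619375 + 2 * sqrt(2)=-1383.14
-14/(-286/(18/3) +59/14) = 588/1825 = 0.32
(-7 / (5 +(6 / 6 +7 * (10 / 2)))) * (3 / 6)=-0.09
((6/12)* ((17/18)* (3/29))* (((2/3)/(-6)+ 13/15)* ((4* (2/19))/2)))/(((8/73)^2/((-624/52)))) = -1540081/198360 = -7.76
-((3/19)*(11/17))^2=-1089/104329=-0.01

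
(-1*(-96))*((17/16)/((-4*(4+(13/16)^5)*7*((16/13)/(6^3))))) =-4692639744/31959179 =-146.83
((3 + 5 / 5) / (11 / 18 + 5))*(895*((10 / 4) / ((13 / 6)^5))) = 1252713600 / 37500593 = 33.41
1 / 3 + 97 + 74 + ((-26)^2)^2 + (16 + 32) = 1371586 / 3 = 457195.33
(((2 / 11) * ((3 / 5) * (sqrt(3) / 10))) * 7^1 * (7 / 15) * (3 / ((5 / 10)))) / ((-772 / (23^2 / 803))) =-0.00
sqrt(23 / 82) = 0.53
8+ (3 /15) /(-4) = 7.95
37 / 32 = 1.16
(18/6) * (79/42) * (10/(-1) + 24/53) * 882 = -47516.26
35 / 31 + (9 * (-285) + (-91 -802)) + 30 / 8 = -428187 / 124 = -3453.12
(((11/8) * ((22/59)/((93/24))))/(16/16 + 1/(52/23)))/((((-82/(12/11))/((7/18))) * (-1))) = 8008/16872525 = 0.00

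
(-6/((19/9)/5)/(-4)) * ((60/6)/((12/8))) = 450/19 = 23.68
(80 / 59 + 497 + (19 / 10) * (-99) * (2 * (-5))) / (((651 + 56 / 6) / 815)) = 343233990 / 116879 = 2936.66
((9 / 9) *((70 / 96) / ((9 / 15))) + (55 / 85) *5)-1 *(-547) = 1349951 / 2448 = 551.45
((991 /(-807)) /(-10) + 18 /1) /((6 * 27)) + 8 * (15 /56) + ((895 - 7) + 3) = 893.25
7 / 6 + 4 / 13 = 115 / 78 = 1.47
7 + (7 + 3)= 17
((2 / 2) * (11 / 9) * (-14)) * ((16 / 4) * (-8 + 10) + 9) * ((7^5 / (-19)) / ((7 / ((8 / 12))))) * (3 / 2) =6285818 / 171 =36759.17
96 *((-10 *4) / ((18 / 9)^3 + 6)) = -1920 / 7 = -274.29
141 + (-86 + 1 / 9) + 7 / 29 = 14447 / 261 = 55.35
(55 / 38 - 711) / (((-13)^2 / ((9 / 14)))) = -242667 / 89908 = -2.70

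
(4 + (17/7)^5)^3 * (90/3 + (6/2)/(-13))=1272677434947293241375/61718299629259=20620746.89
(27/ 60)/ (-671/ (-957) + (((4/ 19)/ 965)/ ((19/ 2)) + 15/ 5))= 54553959/ 448696904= 0.12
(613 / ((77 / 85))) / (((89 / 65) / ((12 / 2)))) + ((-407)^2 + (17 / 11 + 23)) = 1155681757 / 6853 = 168638.81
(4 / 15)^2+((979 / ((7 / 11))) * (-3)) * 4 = -18461.07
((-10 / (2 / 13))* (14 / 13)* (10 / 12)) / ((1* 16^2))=-0.23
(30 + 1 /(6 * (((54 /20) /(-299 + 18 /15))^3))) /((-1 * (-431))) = -13203401206 /25450119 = -518.80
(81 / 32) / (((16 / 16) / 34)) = 1377 / 16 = 86.06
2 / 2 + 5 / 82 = 1.06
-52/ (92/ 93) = -1209/ 23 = -52.57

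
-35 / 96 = -0.36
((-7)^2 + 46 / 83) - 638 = -48841 / 83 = -588.45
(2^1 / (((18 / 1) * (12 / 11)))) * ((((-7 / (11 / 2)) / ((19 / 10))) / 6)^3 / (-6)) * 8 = 343000 / 1815076593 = 0.00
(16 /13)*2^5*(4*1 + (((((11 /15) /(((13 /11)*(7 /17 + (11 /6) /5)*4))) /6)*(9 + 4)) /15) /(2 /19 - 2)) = 328037024 /2090205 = 156.94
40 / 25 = 8 / 5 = 1.60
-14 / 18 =-7 / 9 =-0.78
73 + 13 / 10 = 743 / 10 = 74.30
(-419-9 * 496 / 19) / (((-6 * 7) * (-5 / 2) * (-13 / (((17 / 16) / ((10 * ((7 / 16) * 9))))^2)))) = 20519 / 58820580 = 0.00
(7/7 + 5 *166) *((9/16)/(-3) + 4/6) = 6371/16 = 398.19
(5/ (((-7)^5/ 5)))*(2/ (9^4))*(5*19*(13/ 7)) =-61750/ 771895089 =-0.00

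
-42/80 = -21/40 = -0.52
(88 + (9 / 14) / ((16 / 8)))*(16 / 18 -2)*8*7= -49460 / 9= -5495.56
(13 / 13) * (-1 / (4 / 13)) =-3.25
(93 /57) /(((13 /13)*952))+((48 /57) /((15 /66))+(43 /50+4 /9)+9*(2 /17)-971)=-3927071117 /4069800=-964.93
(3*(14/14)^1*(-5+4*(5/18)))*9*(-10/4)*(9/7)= 675/2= 337.50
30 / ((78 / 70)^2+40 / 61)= 15.81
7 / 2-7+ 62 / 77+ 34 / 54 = -8587 / 4158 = -2.07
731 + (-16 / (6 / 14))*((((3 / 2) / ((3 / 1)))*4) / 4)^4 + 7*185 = 6071 / 3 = 2023.67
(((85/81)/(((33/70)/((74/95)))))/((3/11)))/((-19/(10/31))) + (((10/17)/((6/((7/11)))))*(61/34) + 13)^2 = 171.81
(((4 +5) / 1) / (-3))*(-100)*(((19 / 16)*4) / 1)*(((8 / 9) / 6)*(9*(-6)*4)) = -45600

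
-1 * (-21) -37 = -16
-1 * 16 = -16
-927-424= -1351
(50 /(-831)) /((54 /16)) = -400 /22437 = -0.02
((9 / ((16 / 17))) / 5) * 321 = 49113 / 80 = 613.91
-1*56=-56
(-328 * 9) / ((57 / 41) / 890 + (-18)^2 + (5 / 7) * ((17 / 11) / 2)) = -4147161480 / 455953867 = -9.10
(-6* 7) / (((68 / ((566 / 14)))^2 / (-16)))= 480534 / 2023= 237.54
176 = 176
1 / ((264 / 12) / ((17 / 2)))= 17 / 44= 0.39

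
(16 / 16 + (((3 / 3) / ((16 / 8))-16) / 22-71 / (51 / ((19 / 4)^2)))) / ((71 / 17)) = -279289 / 37488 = -7.45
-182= -182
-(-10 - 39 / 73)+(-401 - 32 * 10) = -710.47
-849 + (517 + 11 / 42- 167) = -20947 / 42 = -498.74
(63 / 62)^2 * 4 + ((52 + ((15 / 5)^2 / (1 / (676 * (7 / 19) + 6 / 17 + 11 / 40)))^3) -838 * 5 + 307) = 23517576544022015100512073 / 2072578213568000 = 11347015224.84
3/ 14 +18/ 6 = 45/ 14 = 3.21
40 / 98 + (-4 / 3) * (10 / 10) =-0.93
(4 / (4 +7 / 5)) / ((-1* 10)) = -2 / 27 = -0.07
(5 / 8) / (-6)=-5 / 48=-0.10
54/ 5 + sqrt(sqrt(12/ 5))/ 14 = sqrt(2) * 3^(1/ 4) * 5^(3/ 4)/ 70 + 54/ 5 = 10.89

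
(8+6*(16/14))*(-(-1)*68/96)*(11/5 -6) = -4199/105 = -39.99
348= 348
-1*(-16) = 16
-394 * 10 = -3940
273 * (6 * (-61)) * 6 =-599508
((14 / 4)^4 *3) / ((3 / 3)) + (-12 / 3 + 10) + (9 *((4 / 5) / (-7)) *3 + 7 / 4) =254717 / 560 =454.85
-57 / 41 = -1.39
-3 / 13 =-0.23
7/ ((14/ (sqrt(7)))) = sqrt(7)/ 2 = 1.32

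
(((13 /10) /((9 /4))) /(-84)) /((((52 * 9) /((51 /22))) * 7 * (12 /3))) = -17 /13970880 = -0.00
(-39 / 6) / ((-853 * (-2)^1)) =-13 / 3412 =-0.00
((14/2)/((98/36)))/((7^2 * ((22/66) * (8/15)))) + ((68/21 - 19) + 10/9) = -177263/12348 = -14.36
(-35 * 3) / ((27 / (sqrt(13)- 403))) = 1553.20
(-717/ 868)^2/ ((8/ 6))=1542267/ 3013696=0.51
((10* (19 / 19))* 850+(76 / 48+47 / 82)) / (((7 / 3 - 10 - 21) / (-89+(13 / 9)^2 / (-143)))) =41470866754 / 1570833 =26400.56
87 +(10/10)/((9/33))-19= 215/3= 71.67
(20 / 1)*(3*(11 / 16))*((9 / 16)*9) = 13365 / 64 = 208.83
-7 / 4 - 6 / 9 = -29 / 12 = -2.42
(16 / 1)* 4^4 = 4096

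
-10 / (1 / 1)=-10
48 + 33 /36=587 /12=48.92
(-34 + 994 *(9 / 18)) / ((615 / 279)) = 43059 / 205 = 210.04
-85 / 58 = -1.47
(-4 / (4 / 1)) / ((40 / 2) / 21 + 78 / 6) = -21 / 293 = -0.07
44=44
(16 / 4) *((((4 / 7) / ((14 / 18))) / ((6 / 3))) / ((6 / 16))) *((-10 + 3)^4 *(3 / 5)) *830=4685184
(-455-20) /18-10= -655 /18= -36.39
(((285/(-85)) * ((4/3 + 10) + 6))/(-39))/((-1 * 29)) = -76/1479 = -0.05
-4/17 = -0.24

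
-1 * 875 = -875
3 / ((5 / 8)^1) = 24 / 5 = 4.80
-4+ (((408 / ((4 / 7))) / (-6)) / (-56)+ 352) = 2801 / 8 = 350.12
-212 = -212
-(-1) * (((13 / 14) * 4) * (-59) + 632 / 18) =-11594 / 63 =-184.03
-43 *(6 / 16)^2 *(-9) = 3483 / 64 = 54.42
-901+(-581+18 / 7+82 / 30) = -155053 / 105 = -1476.70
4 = 4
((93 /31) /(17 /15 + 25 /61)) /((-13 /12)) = -8235 /4589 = -1.79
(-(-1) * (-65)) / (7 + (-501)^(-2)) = -16315065 / 1757008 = -9.29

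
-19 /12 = -1.58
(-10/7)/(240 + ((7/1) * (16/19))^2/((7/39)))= -1805/547848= -0.00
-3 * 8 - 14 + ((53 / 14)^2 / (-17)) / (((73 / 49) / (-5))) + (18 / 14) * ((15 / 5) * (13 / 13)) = -1088081 / 34748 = -31.31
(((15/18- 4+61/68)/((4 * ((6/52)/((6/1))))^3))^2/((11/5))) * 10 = 25867955463025/228888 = 113015778.30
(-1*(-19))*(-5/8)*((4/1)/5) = -19/2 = -9.50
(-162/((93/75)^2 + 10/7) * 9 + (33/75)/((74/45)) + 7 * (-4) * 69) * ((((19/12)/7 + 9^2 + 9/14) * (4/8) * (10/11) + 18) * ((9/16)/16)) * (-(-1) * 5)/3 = -593599704941769/75717576704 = -7839.66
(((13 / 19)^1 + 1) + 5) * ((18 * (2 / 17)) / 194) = 2286 / 31331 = 0.07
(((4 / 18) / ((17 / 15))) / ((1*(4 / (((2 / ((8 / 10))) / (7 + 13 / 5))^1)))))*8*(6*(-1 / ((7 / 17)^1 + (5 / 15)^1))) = -125 / 152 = -0.82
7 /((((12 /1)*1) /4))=2.33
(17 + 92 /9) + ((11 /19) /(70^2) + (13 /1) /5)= 24988139 /837900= 29.82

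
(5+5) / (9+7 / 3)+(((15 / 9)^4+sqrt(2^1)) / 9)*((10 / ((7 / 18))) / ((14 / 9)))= 90*sqrt(2) / 49+112865 / 7497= 17.65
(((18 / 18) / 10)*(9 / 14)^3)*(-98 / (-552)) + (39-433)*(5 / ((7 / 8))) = -115993357 / 51520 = -2251.42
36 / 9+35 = 39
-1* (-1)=1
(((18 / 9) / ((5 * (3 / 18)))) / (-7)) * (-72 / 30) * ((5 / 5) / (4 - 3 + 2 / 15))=432 / 595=0.73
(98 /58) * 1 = 49 /29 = 1.69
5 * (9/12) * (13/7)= 195/28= 6.96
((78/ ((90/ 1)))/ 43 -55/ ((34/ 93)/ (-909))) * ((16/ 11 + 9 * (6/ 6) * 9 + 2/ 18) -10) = 10772230257064/ 1085535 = 9923429.70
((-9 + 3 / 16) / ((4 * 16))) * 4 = -141 / 256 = -0.55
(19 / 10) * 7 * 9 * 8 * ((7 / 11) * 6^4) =789758.84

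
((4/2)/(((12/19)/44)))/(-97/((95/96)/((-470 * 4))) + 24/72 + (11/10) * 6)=1805/2387348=0.00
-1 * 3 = -3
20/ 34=10/ 17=0.59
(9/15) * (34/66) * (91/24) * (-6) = -1547/220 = -7.03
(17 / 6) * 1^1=17 / 6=2.83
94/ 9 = 10.44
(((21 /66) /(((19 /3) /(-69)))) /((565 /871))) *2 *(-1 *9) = 11358711 /118085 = 96.19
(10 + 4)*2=28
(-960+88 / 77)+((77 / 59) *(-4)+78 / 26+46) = -377927 / 413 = -915.08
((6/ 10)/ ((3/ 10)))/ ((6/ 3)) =1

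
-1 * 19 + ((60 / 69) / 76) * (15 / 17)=-141076 / 7429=-18.99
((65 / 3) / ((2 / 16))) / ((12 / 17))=2210 / 9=245.56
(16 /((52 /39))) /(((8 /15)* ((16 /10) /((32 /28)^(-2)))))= 11025 /1024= 10.77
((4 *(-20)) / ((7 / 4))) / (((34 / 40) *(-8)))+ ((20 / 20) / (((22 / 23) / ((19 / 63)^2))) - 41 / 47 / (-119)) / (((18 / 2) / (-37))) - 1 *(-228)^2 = -32636991099239 / 627903738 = -51977.70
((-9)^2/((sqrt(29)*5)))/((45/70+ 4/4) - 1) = 126*sqrt(29)/145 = 4.68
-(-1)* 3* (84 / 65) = 252 / 65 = 3.88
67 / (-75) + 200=14933 / 75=199.11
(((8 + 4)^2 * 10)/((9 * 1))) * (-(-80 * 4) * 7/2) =179200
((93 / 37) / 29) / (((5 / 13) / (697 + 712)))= 1703481 / 5365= 317.52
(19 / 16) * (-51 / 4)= -15.14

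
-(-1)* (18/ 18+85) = 86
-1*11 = -11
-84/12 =-7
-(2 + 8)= -10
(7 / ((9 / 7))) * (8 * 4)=1568 / 9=174.22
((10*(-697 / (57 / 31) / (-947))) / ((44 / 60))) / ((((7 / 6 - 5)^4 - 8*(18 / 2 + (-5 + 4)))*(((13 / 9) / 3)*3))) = 12601202400 / 506615784103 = 0.02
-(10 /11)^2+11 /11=21 /121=0.17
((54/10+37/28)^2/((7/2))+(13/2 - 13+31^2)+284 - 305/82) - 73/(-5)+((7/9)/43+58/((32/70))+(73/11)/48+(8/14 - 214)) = 28158449627059/23946476400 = 1175.89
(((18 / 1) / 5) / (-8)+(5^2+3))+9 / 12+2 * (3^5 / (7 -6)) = 5143 / 10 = 514.30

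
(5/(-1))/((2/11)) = -55/2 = -27.50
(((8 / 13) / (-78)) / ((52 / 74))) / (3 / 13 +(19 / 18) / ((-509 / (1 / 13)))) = -225996 / 4641923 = -0.05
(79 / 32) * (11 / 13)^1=869 / 416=2.09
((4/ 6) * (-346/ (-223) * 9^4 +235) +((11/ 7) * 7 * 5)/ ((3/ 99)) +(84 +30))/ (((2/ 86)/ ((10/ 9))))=2552274890/ 6021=423895.51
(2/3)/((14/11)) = 11/21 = 0.52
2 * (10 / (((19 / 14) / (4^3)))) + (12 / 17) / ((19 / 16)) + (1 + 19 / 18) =5498927 / 5814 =945.81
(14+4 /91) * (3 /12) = 639 /182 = 3.51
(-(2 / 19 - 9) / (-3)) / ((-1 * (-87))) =-169 / 4959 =-0.03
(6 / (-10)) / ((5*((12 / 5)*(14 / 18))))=-9 / 140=-0.06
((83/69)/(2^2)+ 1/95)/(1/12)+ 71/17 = 293872/37145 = 7.91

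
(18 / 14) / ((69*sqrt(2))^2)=0.00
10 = 10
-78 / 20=-39 / 10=-3.90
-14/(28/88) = -44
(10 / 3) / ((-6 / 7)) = -35 / 9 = -3.89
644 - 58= 586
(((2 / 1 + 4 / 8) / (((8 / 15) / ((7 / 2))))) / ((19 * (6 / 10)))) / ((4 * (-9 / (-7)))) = 6125 / 21888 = 0.28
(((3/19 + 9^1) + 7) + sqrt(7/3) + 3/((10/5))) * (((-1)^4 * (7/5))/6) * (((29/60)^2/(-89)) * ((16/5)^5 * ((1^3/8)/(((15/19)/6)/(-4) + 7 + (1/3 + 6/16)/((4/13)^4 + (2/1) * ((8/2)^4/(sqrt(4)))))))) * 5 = -67603166006345728/207750815626640625 - 3828495243280384 * sqrt(21)/623252446879921875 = -0.35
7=7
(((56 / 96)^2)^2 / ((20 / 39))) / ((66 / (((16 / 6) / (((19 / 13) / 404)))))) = 40982669 / 16251840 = 2.52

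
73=73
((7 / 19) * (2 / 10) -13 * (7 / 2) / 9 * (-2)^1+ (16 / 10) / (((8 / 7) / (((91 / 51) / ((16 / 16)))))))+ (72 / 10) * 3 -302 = -3891269 / 14535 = -267.72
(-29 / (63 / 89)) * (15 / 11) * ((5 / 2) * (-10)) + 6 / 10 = 1613818 / 1155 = 1397.25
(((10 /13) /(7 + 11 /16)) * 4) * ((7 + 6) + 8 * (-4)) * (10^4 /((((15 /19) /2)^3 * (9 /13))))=-1785923.97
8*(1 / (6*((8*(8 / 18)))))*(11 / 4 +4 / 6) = 41 / 32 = 1.28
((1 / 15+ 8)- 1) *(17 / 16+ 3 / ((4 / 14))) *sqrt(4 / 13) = 1961 *sqrt(13) / 156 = 45.32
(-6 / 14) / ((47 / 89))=-267 / 329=-0.81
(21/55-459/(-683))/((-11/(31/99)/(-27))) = 3681684/4545365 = 0.81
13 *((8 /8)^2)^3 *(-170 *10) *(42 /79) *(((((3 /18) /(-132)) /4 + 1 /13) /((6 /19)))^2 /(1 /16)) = -10690373999375 /966300192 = -11063.20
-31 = -31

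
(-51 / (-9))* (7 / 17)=7 / 3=2.33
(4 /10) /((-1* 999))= -2 /4995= -0.00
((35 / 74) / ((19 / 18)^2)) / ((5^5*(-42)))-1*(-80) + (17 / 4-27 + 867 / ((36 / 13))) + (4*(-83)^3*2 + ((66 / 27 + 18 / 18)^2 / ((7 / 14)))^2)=-250492438060024022 / 54772048125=-4573362.63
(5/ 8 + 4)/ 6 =37/ 48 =0.77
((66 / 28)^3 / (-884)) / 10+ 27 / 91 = 7161183 / 24256960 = 0.30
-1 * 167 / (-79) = 167 / 79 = 2.11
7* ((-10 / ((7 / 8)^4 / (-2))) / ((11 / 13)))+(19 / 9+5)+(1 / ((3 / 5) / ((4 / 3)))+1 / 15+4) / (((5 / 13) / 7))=342818869 / 848925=403.83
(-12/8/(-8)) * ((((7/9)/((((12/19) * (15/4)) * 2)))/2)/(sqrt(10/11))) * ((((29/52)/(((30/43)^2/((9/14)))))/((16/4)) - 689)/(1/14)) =-155.69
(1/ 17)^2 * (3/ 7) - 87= -175998/ 2023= -87.00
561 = 561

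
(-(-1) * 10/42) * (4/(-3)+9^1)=115/63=1.83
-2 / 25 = -0.08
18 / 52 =9 / 26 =0.35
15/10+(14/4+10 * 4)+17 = 62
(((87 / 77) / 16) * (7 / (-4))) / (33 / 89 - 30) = 2581 / 618816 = 0.00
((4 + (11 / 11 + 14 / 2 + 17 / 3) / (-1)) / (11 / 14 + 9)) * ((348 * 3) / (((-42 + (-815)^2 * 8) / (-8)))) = 565152 / 363992423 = 0.00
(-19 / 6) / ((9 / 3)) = -1.06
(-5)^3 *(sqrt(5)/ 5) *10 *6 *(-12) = 18000 *sqrt(5) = 40249.22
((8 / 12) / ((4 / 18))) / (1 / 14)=42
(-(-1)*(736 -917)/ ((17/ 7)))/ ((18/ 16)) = -10136/ 153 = -66.25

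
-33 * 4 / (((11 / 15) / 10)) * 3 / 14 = -2700 / 7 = -385.71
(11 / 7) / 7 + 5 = 256 / 49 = 5.22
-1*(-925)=925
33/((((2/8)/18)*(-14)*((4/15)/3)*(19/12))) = -160380/133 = -1205.86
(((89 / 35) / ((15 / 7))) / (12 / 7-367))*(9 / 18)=-623 / 383550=-0.00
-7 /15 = -0.47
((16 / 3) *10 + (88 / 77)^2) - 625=-83843 / 147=-570.36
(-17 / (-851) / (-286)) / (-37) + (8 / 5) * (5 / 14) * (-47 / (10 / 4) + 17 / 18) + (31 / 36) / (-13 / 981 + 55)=-445384419866861 / 43718662947960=-10.19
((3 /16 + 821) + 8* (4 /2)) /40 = 2679 /128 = 20.93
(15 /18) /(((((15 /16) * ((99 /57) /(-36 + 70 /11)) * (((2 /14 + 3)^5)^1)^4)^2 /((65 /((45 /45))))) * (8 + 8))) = 793866294993651089647999544674501370696317 /55326636508338049917442021178191888422308786252224747536384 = 0.00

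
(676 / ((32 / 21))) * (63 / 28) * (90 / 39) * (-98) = -1805895 / 8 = -225736.88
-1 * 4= -4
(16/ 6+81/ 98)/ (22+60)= 1027/ 24108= 0.04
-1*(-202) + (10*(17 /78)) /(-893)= 7034969 /34827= 202.00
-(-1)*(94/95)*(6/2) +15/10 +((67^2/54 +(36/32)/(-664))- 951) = -863.40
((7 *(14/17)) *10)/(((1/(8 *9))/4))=282240/17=16602.35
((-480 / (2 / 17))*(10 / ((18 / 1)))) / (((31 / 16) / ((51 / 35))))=-369920 / 217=-1704.70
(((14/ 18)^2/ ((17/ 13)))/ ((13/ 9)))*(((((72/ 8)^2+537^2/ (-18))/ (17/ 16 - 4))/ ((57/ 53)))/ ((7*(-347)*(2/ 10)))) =-473084360/ 142230789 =-3.33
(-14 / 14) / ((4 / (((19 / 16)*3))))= -0.89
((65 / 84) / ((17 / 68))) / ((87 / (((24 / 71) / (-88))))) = -65 / 475629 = -0.00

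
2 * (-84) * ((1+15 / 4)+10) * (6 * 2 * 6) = -178416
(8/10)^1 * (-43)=-34.40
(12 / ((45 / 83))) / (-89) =-332 / 1335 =-0.25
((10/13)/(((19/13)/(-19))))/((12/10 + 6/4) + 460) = -100/4627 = -0.02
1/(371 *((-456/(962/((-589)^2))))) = -481/29345353548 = -0.00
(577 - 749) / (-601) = 172 / 601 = 0.29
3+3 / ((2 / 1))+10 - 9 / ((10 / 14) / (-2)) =39.70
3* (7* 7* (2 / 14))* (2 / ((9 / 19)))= 88.67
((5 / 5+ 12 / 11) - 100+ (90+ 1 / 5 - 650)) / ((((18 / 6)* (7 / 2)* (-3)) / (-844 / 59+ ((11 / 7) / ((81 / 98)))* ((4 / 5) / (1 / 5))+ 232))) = 25965890128 / 5519745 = 4704.18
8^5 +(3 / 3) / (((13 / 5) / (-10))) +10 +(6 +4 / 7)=2983046 / 91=32780.73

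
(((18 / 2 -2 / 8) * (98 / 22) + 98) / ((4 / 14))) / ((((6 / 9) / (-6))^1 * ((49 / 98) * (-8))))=379701 / 352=1078.70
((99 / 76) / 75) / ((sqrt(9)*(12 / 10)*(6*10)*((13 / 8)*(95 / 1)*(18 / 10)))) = 11 / 38013300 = 0.00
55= 55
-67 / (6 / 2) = -67 / 3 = -22.33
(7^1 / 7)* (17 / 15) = 17 / 15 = 1.13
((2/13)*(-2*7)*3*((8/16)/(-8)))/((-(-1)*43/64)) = 336/559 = 0.60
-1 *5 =-5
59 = 59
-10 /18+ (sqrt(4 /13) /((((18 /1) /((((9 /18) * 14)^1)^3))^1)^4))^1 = -5 /9+ 13841287201 * sqrt(13) /682344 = 73137.73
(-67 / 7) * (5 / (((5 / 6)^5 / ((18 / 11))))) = -9377856 / 48125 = -194.86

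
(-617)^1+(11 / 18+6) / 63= -99937 / 162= -616.90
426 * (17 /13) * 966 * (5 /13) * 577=20182802220 /169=119424865.21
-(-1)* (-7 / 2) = -7 / 2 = -3.50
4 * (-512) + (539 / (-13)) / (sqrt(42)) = -2048 -77 * sqrt(42) / 78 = -2054.40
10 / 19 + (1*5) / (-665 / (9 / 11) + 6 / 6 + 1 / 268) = 19350850 / 37201981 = 0.52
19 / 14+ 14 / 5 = 291 / 70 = 4.16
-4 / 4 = -1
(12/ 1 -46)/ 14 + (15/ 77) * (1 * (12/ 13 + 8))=-691/ 1001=-0.69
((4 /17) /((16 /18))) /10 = 9 /340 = 0.03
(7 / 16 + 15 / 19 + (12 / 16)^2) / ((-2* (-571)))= 17 / 10849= 0.00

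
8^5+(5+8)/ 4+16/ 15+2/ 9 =5899057/ 180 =32772.54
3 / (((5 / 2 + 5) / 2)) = 4 / 5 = 0.80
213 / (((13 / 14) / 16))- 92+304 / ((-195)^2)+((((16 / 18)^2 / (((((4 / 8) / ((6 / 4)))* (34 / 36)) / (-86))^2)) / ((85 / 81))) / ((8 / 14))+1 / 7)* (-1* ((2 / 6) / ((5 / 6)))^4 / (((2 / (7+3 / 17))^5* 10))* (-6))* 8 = 8345010427252670148985996 / 1160482648036359375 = 7190982.51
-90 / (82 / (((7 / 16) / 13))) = -0.04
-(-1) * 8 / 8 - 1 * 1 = 0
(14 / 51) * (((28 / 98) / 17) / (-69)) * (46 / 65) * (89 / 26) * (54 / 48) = -89 / 488410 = -0.00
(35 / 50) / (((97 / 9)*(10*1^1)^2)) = 63 / 97000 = 0.00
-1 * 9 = -9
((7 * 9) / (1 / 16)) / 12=84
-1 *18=-18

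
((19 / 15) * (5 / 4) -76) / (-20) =893 / 240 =3.72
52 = 52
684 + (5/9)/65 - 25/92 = 7359743/10764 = 683.74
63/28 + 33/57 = 215/76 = 2.83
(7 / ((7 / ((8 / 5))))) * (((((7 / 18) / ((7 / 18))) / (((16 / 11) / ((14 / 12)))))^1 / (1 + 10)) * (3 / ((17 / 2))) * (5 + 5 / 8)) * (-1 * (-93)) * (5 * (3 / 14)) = 12555 / 544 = 23.08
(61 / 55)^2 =3721 / 3025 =1.23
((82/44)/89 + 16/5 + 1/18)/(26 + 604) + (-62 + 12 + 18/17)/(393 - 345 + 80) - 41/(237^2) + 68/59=134586704139733/173736420961950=0.77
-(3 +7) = -10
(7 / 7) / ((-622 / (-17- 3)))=10 / 311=0.03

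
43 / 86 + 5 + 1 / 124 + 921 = 114887 / 124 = 926.51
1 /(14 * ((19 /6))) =3 /133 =0.02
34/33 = 1.03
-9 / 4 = -2.25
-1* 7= -7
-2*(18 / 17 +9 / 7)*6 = -3348 / 119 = -28.13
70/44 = 35/22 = 1.59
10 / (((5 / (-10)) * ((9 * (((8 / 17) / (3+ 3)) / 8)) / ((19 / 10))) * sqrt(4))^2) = 208658 / 45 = 4636.84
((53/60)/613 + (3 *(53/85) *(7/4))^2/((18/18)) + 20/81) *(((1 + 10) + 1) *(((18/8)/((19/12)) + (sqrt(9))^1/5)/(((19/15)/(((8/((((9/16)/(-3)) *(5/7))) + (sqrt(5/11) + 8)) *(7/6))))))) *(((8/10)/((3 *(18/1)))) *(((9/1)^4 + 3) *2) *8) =-191484329348122058752/9712964694375 + 246758156376445952 *sqrt(55)/7122840775875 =-19457382.02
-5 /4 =-1.25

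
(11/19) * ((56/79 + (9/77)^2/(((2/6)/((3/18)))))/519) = 670447/839782482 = 0.00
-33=-33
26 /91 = 2 /7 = 0.29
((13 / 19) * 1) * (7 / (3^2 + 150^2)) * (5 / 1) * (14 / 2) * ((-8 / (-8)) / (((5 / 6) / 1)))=1274 / 142557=0.01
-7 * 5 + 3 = -32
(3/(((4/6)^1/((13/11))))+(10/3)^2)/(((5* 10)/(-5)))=-3253/1980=-1.64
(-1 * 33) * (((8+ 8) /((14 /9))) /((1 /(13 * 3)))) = -92664 /7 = -13237.71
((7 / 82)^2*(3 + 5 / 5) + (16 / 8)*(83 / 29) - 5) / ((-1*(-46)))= 18361 / 1121227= 0.02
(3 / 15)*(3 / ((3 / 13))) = 13 / 5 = 2.60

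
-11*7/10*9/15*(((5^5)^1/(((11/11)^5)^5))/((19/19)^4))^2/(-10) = 18046875/4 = 4511718.75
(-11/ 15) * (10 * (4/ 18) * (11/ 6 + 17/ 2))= -1364/ 81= -16.84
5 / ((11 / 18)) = 90 / 11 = 8.18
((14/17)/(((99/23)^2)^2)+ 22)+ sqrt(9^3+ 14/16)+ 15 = sqrt(11678)/4+ 60425406803/1633013217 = 64.02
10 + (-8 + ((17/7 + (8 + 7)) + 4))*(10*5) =4770/7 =681.43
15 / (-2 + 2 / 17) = -255 / 32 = -7.97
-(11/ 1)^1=-11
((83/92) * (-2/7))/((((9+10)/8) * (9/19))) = -332/1449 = -0.23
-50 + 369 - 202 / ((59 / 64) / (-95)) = 1246981 / 59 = 21135.27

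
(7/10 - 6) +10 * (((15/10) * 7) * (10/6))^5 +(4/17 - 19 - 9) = 22321751907/1360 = 16413052.87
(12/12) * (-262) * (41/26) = -5371/13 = -413.15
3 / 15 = 1 / 5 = 0.20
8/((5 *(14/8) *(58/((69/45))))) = 368/15225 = 0.02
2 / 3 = 0.67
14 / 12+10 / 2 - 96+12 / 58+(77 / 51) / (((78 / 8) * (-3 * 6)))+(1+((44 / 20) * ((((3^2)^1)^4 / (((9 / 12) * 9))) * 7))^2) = 5815928979195713 / 25956450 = 224064884.80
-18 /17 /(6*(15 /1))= -1 /85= -0.01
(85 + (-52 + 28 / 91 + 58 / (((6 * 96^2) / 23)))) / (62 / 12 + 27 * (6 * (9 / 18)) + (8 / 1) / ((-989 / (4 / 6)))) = 11848472195 / 30627777024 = 0.39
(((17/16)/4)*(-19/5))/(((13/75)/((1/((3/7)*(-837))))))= 11305/696384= 0.02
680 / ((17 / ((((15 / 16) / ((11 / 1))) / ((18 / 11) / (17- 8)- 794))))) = -75 / 17464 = -0.00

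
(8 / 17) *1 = 8 / 17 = 0.47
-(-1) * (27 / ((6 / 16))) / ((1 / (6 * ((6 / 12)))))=216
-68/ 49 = -1.39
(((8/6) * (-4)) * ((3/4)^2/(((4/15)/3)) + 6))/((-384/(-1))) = -263/1536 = -0.17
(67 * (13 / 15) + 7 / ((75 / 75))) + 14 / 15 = 66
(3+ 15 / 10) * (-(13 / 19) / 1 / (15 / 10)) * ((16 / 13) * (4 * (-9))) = 1728 / 19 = 90.95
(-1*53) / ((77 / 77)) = -53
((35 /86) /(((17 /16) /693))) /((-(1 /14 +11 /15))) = -40748400 /123539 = -329.84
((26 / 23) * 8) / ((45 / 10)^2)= 832 / 1863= 0.45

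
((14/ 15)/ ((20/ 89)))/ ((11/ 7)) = 4361/ 1650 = 2.64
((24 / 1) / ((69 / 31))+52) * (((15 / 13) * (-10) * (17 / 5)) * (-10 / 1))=7364400 / 299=24630.10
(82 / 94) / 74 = 41 / 3478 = 0.01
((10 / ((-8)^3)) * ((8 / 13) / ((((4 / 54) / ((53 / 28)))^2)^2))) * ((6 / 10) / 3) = -1024.97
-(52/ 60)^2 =-0.75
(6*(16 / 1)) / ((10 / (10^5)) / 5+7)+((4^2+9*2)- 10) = 4400008 / 116667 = 37.71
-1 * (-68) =68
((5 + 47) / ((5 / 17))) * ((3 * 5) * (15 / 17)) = 2340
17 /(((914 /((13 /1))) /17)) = 3757 /914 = 4.11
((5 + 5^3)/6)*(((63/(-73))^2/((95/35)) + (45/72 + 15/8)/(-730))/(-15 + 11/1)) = -1.47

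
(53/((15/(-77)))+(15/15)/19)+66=-58714/285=-206.01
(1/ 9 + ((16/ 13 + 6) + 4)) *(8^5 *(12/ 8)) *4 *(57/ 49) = 1652359168/ 637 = 2593970.44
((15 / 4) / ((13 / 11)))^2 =27225 / 2704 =10.07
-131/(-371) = 131/371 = 0.35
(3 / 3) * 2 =2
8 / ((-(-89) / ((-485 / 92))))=-970 / 2047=-0.47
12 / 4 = 3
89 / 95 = 0.94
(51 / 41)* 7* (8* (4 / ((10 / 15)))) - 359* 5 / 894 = 415.94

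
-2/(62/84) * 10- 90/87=-25290/899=-28.13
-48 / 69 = -16 / 23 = -0.70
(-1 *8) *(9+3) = -96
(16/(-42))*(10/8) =-10/21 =-0.48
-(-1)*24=24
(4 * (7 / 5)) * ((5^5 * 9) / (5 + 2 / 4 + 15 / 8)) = 1260000 / 59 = 21355.93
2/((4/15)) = 15/2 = 7.50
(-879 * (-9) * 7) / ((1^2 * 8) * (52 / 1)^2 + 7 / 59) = 3267243 / 1276295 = 2.56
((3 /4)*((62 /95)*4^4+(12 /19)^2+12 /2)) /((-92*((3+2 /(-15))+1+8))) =-1409031 /11823472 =-0.12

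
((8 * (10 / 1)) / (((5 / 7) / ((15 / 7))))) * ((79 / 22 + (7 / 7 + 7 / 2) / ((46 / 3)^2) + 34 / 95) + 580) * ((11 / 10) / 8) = 7747689579 / 402040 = 19270.94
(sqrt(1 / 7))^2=1 / 7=0.14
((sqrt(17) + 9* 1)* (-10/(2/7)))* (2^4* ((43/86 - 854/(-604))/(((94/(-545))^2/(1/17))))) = -6362275500/333559 - 706919500* sqrt(17)/333559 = -27812.11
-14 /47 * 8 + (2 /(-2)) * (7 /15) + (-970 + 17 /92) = -63087043 /64860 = -972.66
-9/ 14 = -0.64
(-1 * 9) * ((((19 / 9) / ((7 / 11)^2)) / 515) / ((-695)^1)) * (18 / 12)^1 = 6897 / 35076650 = 0.00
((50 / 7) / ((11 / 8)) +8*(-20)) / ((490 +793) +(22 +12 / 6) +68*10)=-11920 / 152999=-0.08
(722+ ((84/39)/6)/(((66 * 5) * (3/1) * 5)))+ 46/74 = 2580789184/3571425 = 722.62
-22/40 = -11/20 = -0.55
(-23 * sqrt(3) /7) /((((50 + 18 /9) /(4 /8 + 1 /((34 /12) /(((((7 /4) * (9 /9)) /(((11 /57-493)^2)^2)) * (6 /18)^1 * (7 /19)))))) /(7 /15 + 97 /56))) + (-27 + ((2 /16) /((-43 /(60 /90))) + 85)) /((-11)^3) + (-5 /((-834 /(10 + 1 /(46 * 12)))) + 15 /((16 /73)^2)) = 312.14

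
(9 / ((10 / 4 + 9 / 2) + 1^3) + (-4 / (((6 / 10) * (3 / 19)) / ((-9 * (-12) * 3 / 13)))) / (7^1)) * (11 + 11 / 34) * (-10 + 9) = 5974155 / 3536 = 1689.52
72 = 72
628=628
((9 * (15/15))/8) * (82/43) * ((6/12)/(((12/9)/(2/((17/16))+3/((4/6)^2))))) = 649809/93568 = 6.94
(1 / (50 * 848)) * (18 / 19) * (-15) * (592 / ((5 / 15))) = -2997 / 5035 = -0.60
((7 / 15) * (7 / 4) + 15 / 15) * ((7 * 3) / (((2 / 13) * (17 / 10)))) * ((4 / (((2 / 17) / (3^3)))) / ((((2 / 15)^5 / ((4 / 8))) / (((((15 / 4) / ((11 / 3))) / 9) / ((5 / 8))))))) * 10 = 1016852484375 / 352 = 2888785466.97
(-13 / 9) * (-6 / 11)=26 / 33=0.79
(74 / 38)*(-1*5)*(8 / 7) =-1480 / 133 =-11.13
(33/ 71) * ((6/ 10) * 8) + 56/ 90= 2.85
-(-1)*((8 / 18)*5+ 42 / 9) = 62 / 9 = 6.89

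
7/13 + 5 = 72/13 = 5.54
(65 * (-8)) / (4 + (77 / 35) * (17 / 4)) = -10400 / 267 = -38.95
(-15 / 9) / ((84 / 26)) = -65 / 126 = -0.52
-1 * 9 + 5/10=-17/2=-8.50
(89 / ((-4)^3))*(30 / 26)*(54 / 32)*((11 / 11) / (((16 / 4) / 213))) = -7677585 / 53248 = -144.19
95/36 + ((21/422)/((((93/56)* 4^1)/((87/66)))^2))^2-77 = -134291810601189889/1805941513364043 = -74.36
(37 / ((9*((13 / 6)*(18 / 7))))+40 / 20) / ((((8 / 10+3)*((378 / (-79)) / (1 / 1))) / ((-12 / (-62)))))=-12245 / 420147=-0.03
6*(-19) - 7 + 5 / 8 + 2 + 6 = -899 / 8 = -112.38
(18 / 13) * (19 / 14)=171 / 91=1.88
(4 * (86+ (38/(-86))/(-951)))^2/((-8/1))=-24736003622978/1672237449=-14792.16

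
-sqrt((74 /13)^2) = -74 /13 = -5.69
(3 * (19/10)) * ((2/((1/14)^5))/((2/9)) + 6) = 137952027/5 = 27590405.40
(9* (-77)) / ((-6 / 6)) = 693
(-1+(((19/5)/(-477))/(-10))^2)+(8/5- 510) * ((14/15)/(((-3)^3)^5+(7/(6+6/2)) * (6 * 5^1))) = -24485078368401289/24485903638447500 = -1.00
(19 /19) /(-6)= -1 /6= -0.17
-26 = -26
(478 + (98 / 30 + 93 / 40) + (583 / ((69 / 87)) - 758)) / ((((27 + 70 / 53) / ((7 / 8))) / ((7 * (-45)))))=-9906046143 / 2209472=-4483.44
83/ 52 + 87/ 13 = 431/ 52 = 8.29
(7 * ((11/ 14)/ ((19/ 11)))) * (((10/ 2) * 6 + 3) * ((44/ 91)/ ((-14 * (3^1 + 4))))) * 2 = -87846/ 84721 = -1.04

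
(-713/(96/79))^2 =3172730929/9216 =344263.34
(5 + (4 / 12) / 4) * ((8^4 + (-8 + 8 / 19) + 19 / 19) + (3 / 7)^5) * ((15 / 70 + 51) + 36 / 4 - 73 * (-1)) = 2769253.76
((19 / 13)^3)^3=322687697779 / 10604499373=30.43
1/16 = 0.06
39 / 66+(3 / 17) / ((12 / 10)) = 138 / 187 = 0.74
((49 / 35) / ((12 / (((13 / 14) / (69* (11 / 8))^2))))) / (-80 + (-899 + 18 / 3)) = -104 / 8407902195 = -0.00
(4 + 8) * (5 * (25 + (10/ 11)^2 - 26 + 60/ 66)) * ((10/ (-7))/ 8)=-6675/ 847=-7.88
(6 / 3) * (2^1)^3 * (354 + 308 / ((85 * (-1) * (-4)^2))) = 481132 / 85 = 5660.38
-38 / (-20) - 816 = -814.10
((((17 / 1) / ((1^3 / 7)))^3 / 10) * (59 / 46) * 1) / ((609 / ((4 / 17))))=835499 / 10005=83.51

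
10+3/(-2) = 17/2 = 8.50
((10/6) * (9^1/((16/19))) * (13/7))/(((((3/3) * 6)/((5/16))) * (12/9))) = 18525/14336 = 1.29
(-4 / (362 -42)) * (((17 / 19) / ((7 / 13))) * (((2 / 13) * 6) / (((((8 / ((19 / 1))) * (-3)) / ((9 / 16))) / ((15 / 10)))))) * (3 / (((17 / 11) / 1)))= 891 / 35840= 0.02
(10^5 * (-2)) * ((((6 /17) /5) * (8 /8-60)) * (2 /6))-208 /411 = 1939916464 /6987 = 277646.55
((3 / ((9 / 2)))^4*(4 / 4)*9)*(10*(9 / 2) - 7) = 608 / 9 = 67.56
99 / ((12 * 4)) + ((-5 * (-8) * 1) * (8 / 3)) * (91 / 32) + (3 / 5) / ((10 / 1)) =366547 / 1200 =305.46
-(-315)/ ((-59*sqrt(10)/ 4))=-126*sqrt(10)/ 59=-6.75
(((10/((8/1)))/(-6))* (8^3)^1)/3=-320/9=-35.56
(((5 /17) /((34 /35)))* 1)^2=30625 /334084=0.09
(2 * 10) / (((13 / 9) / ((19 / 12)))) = 21.92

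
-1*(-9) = 9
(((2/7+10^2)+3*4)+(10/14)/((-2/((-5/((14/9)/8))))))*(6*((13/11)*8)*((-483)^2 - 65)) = 866205130752/539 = 1607059611.78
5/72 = 0.07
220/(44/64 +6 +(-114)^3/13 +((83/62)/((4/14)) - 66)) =-1418560/735198059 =-0.00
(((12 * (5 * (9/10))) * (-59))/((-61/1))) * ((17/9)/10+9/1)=146379/305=479.93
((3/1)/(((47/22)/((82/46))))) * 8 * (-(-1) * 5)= 108240/1081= 100.13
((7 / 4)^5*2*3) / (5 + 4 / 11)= 554631 / 30208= 18.36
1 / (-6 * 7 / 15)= -5 / 14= -0.36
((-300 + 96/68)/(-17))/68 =1269/4913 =0.26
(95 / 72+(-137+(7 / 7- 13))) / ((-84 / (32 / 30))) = 1519 / 810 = 1.88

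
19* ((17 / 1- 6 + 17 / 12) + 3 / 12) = 722 / 3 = 240.67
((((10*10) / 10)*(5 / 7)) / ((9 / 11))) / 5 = 110 / 63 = 1.75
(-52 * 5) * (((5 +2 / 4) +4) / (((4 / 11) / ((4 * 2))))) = -54340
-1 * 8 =-8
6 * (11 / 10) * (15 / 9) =11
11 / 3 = 3.67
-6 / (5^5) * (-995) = 1194 / 625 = 1.91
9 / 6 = 3 / 2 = 1.50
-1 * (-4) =4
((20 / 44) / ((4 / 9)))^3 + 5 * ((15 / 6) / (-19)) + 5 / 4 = 2689695 / 1618496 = 1.66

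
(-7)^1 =-7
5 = 5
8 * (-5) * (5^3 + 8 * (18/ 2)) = -7880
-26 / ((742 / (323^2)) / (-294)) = 56963634 / 53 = 1074785.55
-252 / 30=-42 / 5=-8.40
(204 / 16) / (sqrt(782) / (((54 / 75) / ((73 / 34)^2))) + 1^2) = -162364824 / 408211979879 + 1039554675 * sqrt(782) / 408211979879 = 0.07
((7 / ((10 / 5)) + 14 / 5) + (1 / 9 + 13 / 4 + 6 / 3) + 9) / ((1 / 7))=26033 / 180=144.63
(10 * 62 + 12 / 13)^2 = 65157184 / 169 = 385545.47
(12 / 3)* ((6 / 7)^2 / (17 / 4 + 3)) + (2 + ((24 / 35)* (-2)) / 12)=2.29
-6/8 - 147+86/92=-13507/92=-146.82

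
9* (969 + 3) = 8748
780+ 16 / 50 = 19508 / 25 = 780.32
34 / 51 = 2 / 3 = 0.67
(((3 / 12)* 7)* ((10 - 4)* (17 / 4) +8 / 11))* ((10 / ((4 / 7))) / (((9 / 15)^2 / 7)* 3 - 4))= -208.86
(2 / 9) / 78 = 1 / 351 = 0.00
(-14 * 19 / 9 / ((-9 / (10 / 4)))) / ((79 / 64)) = 42560 / 6399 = 6.65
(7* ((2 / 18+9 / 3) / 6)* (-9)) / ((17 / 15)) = -490 / 17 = -28.82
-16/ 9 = -1.78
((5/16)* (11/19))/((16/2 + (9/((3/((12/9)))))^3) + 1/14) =385/153368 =0.00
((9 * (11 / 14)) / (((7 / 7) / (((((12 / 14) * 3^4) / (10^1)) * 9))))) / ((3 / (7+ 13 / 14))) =1167.78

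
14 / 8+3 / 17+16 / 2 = 675 / 68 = 9.93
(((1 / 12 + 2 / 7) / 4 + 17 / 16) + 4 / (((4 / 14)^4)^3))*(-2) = -290667056053 / 10752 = -27033766.37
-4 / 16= -1 / 4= -0.25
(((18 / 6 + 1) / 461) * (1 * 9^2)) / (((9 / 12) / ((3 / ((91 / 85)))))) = 110160 / 41951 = 2.63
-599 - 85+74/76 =-25955/38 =-683.03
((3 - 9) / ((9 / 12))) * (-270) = 2160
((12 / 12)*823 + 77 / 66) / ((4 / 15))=24725 / 8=3090.62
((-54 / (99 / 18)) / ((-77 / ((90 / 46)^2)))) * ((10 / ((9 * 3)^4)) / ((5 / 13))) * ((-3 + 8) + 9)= 5200 / 15554187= 0.00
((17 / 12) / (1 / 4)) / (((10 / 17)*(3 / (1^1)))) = 289 / 90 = 3.21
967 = 967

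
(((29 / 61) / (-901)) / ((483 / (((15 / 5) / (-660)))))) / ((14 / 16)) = 58 / 10220272755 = 0.00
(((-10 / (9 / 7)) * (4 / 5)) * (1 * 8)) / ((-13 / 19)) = 8512 / 117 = 72.75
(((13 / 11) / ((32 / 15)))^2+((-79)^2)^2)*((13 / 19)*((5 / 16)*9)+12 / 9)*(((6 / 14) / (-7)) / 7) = -1109796.41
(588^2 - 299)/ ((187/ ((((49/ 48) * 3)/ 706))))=16926805/ 2112352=8.01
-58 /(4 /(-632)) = 9164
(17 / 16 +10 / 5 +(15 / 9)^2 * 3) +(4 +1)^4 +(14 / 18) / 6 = 274979 / 432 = 636.53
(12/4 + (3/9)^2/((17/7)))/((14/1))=233/1071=0.22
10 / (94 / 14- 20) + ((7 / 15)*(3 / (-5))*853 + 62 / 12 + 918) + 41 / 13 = 41512697 / 60450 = 686.73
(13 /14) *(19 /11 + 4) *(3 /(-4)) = -351 /88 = -3.99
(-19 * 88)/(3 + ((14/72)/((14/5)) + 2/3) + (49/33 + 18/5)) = -6621120/34931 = -189.55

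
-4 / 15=-0.27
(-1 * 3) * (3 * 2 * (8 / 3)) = -48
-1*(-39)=39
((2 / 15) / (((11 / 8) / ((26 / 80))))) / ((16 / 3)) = 13 / 2200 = 0.01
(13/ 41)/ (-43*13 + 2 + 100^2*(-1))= -13/ 432837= -0.00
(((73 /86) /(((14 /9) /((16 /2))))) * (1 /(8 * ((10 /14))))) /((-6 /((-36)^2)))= -35478 /215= -165.01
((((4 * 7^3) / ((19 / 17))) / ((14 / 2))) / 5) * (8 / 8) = 3332 / 95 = 35.07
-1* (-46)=46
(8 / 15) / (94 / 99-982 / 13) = -858 / 119995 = -0.01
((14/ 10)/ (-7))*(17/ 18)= -17/ 90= -0.19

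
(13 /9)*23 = 299 /9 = 33.22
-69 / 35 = -1.97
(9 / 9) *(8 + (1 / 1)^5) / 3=3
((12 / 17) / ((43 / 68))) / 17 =48 / 731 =0.07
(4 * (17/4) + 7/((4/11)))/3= 145/12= 12.08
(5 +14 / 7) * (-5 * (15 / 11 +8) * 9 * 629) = -20407905 / 11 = -1855264.09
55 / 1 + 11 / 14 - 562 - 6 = -7171 / 14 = -512.21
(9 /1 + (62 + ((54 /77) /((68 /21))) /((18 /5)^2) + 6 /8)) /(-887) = -107363 /1326952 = -0.08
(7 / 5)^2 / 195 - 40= -194951 / 4875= -39.99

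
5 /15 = 1 /3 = 0.33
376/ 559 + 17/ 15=15143/ 8385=1.81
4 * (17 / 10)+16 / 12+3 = 11.13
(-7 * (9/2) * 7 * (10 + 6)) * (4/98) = -144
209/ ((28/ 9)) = 1881/ 28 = 67.18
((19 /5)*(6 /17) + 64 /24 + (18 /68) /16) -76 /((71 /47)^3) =-18.02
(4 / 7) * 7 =4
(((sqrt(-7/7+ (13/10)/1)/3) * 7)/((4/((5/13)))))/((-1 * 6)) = -7 * sqrt(30)/1872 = -0.02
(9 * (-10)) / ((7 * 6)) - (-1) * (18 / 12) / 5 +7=361 / 70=5.16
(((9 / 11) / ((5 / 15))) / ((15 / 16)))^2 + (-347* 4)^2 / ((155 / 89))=103735404496 / 93775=1106215.99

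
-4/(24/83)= -83/6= -13.83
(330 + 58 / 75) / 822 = 0.40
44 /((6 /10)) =220 /3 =73.33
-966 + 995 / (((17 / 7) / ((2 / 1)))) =-2492 / 17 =-146.59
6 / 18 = 1 / 3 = 0.33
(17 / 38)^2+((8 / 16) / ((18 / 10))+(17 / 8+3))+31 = 951383 / 25992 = 36.60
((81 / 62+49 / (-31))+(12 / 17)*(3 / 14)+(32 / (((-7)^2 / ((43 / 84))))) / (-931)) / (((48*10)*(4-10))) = 24898375 / 581605024896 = 0.00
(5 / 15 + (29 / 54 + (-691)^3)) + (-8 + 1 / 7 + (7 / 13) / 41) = -329939377.97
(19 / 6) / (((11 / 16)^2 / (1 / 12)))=608 / 1089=0.56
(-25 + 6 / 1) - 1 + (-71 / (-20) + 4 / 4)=-309 / 20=-15.45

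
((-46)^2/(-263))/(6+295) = -2116/79163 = -0.03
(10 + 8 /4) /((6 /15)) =30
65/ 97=0.67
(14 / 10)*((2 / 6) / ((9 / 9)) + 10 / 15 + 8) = 63 / 5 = 12.60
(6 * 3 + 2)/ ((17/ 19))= 380/ 17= 22.35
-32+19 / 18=-557 / 18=-30.94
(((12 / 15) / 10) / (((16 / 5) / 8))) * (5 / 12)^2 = 5 / 144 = 0.03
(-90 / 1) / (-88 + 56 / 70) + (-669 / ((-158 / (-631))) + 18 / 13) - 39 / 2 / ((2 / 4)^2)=-307546500 / 111943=-2747.35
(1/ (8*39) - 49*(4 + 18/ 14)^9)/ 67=-40548062815240481/ 17215342872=-2355344.48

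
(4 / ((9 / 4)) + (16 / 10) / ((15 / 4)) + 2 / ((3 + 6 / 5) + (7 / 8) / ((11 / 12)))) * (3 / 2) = 18374 / 4725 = 3.89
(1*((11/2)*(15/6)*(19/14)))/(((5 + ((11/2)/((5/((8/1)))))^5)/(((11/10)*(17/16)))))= 122134375/295557873408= 0.00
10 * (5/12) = 25/6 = 4.17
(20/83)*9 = 180/83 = 2.17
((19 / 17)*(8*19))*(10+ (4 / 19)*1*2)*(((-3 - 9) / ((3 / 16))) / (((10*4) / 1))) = -240768 / 85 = -2832.56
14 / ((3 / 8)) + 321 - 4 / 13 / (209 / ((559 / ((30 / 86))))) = 371993 / 1045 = 355.97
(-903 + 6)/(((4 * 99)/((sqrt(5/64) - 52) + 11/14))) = 115.37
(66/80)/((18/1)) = 11/240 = 0.05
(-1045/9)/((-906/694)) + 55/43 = 90.22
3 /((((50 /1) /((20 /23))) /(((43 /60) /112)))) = 43 /128800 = 0.00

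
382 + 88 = 470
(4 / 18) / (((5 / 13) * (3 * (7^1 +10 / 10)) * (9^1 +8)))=0.00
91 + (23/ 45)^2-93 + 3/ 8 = -22093/ 16200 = -1.36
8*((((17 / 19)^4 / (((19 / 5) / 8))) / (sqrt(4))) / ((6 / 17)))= 113588560 / 7428297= 15.29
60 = 60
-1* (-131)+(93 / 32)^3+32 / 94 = 240081643 / 1540096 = 155.89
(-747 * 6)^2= 20088324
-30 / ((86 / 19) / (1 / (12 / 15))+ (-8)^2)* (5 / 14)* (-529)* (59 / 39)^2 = 4373441375 / 22798776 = 191.83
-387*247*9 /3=-286767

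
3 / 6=0.50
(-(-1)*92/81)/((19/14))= 1288/1539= 0.84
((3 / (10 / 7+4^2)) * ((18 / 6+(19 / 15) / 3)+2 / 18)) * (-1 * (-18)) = 3339 / 305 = 10.95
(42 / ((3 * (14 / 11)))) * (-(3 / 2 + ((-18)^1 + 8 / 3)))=152.17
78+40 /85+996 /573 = 80.21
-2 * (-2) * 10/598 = 20/299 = 0.07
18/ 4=9/ 2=4.50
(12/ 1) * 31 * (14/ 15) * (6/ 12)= 868/ 5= 173.60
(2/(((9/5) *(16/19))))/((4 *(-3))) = -95/864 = -0.11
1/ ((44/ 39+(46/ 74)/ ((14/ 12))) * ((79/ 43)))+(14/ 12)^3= 274225777/ 143149896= 1.92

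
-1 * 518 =-518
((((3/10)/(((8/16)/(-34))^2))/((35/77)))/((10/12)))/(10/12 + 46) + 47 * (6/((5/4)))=10670856/35125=303.80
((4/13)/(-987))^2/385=16/63384305985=0.00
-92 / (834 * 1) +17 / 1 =7043 / 417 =16.89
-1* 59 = -59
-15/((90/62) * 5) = -31/15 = -2.07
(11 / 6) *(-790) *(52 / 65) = -3476 / 3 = -1158.67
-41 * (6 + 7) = -533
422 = 422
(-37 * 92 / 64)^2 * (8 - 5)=2172603 / 256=8486.73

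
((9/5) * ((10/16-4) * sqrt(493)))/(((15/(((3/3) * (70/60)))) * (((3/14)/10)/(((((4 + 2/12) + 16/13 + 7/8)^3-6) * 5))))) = -358326539725 * sqrt(493)/13498368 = -589414.98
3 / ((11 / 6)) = 18 / 11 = 1.64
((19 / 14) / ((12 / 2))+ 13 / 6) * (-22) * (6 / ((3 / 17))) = -12529 / 7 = -1789.86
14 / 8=7 / 4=1.75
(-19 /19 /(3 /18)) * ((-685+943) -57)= -1206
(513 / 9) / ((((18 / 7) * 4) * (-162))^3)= -6517 / 528958107648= -0.00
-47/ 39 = -1.21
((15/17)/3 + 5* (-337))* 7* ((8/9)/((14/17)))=-114560/9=-12728.89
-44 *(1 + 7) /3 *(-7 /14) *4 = 234.67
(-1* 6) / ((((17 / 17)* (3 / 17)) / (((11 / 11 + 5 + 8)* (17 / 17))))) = -476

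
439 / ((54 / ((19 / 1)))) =8341 / 54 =154.46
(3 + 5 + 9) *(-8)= -136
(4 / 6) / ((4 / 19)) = 19 / 6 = 3.17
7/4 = 1.75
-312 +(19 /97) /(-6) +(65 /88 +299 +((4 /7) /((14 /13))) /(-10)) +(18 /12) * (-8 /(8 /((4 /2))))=-96286909 /6273960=-15.35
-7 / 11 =-0.64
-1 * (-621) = 621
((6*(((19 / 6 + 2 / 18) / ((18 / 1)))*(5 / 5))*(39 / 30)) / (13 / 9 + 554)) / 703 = 767 / 210857820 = 0.00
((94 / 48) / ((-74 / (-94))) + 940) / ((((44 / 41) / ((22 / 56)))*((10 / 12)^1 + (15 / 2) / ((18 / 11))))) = 63.70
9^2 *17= 1377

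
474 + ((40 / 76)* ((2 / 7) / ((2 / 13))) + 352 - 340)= 486.98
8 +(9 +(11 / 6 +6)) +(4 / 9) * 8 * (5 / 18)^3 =326863 / 13122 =24.91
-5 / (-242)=5 / 242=0.02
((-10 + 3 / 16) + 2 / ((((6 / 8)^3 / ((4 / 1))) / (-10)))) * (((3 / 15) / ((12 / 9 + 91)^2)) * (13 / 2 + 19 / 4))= -258477 / 4910656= -0.05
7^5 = 16807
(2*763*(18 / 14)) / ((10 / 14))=13734 / 5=2746.80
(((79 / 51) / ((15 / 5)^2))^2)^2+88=3906049521049 / 44386483761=88.00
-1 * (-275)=275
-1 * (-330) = 330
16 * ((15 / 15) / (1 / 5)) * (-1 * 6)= -480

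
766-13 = 753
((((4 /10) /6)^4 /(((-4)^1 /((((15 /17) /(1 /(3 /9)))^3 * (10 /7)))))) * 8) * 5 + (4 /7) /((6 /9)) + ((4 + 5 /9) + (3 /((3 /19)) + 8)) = 90291094 /2785671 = 32.41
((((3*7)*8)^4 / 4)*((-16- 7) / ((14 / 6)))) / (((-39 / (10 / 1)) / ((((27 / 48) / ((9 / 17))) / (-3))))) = -2317472640 / 13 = -178267126.15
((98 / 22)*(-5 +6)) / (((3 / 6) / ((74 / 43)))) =7252 / 473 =15.33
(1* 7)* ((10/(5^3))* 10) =28/5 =5.60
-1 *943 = -943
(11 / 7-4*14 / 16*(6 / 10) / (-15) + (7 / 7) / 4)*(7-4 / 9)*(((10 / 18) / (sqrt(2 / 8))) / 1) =14.29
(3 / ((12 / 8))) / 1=2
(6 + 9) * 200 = 3000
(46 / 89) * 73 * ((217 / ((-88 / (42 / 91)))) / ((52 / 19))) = -20767551 / 1323608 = -15.69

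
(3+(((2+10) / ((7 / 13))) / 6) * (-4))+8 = -27 / 7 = -3.86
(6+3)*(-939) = -8451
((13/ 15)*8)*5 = 104/ 3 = 34.67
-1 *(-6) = 6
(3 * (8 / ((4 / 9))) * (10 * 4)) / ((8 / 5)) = 1350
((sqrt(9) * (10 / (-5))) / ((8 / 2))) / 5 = -3 / 10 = -0.30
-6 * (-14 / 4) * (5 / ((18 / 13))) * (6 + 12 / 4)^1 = 1365 / 2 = 682.50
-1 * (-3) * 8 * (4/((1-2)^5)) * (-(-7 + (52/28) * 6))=2784/7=397.71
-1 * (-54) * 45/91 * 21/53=7290/689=10.58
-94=-94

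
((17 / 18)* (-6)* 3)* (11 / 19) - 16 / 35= -6849 / 665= -10.30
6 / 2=3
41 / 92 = 0.45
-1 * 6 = -6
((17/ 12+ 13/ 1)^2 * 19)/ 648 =568651/ 93312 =6.09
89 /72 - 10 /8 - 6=-433 /72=-6.01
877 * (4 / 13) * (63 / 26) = 110502 / 169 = 653.86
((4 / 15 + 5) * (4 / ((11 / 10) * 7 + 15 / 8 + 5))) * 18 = 15168 / 583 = 26.02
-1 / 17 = -0.06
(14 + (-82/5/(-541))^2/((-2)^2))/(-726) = -34146677/1770720050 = -0.02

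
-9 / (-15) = 3 / 5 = 0.60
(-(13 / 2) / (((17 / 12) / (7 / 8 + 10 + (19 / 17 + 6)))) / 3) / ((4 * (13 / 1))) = -2447 / 4624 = -0.53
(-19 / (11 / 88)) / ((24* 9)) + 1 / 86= -0.69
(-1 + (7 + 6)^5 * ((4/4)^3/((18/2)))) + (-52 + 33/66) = 741641/18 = 41202.28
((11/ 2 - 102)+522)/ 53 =851/ 106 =8.03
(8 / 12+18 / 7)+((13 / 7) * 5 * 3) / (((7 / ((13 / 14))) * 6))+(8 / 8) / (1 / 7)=44675 / 4116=10.85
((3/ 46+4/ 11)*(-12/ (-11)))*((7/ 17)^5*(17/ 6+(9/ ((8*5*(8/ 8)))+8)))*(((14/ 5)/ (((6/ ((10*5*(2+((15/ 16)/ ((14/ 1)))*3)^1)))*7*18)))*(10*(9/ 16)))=100251486055/ 714052432896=0.14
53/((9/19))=1007/9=111.89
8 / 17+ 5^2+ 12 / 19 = 8431 / 323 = 26.10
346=346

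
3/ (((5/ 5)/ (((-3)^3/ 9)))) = -9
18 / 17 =1.06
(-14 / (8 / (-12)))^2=441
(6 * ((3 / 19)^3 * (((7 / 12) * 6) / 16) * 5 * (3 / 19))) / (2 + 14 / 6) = 25515 / 27106768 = 0.00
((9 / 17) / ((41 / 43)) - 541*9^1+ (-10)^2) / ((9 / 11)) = -36559666 / 6273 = -5828.10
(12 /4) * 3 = 9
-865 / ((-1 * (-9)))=-865 / 9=-96.11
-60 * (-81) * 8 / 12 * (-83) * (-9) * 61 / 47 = 3141214.47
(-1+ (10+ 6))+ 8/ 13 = 203/ 13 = 15.62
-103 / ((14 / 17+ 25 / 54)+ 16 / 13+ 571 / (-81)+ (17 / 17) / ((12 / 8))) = 3687606 / 138391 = 26.65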